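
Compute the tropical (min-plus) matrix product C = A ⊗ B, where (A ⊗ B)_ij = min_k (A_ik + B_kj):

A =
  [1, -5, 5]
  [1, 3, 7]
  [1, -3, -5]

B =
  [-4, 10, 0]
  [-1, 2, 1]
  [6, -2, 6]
A ⊗ B =
  [-6, -3, -4]
  [-3, 5, 1]
  [-4, -7, -2]

Apply the min-plus product entry-by-entry:
  C[0][0] = min over k of (A[0][0] + B[0][0] = 1 + -4 = -3, A[0][1] + B[1][0] = -5 + -1 = -6, A[0][2] + B[2][0] = 5 + 6 = 11) = -6 (attained at k = 1)
  C[0][1] = min over k of (A[0][0] + B[0][1] = 1 + 10 = 11, A[0][1] + B[1][1] = -5 + 2 = -3, A[0][2] + B[2][1] = 5 + -2 = 3) = -3 (attained at k = 1)
  C[0][2] = min over k of (A[0][0] + B[0][2] = 1 + 0 = 1, A[0][1] + B[1][2] = -5 + 1 = -4, A[0][2] + B[2][2] = 5 + 6 = 11) = -4 (attained at k = 1)
  C[1][0] = min over k of (A[1][0] + B[0][0] = 1 + -4 = -3, A[1][1] + B[1][0] = 3 + -1 = 2, A[1][2] + B[2][0] = 7 + 6 = 13) = -3 (attained at k = 0)
  C[1][1] = min over k of (A[1][0] + B[0][1] = 1 + 10 = 11, A[1][1] + B[1][1] = 3 + 2 = 5, A[1][2] + B[2][1] = 7 + -2 = 5) = 5 (attained at k = 1)
  C[1][2] = min over k of (A[1][0] + B[0][2] = 1 + 0 = 1, A[1][1] + B[1][2] = 3 + 1 = 4, A[1][2] + B[2][2] = 7 + 6 = 13) = 1 (attained at k = 0)
  C[2][0] = min over k of (A[2][0] + B[0][0] = 1 + -4 = -3, A[2][1] + B[1][0] = -3 + -1 = -4, A[2][2] + B[2][0] = -5 + 6 = 1) = -4 (attained at k = 1)
  C[2][1] = min over k of (A[2][0] + B[0][1] = 1 + 10 = 11, A[2][1] + B[1][1] = -3 + 2 = -1, A[2][2] + B[2][1] = -5 + -2 = -7) = -7 (attained at k = 2)
  C[2][2] = min over k of (A[2][0] + B[0][2] = 1 + 0 = 1, A[2][1] + B[1][2] = -3 + 1 = -2, A[2][2] + B[2][2] = -5 + 6 = 1) = -2 (attained at k = 1)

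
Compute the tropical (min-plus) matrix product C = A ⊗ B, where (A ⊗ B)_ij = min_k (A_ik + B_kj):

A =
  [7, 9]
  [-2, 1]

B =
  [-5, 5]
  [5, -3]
A ⊗ B =
  [2, 6]
  [-7, -2]

Apply the min-plus product entry-by-entry:
  C[0][0] = min over k of (A[0][0] + B[0][0] = 7 + -5 = 2, A[0][1] + B[1][0] = 9 + 5 = 14) = 2 (attained at k = 0)
  C[0][1] = min over k of (A[0][0] + B[0][1] = 7 + 5 = 12, A[0][1] + B[1][1] = 9 + -3 = 6) = 6 (attained at k = 1)
  C[1][0] = min over k of (A[1][0] + B[0][0] = -2 + -5 = -7, A[1][1] + B[1][0] = 1 + 5 = 6) = -7 (attained at k = 0)
  C[1][1] = min over k of (A[1][0] + B[0][1] = -2 + 5 = 3, A[1][1] + B[1][1] = 1 + -3 = -2) = -2 (attained at k = 1)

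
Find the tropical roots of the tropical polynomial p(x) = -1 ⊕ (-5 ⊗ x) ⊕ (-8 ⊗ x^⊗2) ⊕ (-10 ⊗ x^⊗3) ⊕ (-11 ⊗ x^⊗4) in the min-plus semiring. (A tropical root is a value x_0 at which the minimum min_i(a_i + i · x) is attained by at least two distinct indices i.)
Roots: {1, 2, 3, 4}

Each tropical root is a break point of the lower envelope of the lines y = a_i + i · x (there are 5 lines, with slopes 0, 1, ..., 4). Only the lines that attain the minimum somewhere contribute to roots; other lines are dominated. Here the surviving (envelope) indices are i = 4, i = 3, i = 2, i = 1, i = 0.
Intersections between consecutive envelope lines give the roots: for adjacent envelope indices i < j the intersection is x = (a_i − a_j) / (j − i). Reading off the sorted break points: {1, 2, 3, 4}.
Verification: at each break x_0, at least two indices attain the minimum of min_i(a_i + i · x_0).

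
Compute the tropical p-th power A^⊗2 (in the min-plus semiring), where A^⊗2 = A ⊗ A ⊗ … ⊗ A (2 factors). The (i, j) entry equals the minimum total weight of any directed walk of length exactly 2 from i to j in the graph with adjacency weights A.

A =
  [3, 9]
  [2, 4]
A^⊗2 =
  [6, 12]
  [5, 8]

Each entry (A^⊗2)_ij equals the minimum over all length-2 walks i = v_0 → v_1 → … → v_2 = j of Σ_t A[v_t][v_{t+1}]. For example, for (i, j) = (0, 1) we minimise over 2 possible intermediate vertex sequences; the minimum is 12, attained along the walk 0 → 0 → 1.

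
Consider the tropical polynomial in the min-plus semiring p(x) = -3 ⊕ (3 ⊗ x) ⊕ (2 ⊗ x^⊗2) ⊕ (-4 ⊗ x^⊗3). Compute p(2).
p(2) = -3

A tropical monomial a ⊗ x^⊗i evaluates to a + i · x. Evaluating each term at x = 2:
  Term 0 contributes -3 + 0 · 2 = -3
  Term 1 contributes 3 + 1 · 2 = 5
  Term 2 contributes 2 + 2 · 2 = 6
  Term 3 contributes -4 + 3 · 2 = 2
p(2) = ⊕ of these = min[-3, 5, 6, 2] = -3.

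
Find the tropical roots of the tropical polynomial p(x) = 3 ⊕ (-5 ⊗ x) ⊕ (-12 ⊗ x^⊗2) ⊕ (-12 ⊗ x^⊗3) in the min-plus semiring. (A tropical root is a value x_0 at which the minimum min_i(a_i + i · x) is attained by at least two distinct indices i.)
Roots: {0, 7, 8}

Each tropical root is a break point of the lower envelope of the lines y = a_i + i · x (there are 4 lines, with slopes 0, 1, ..., 3). Only the lines that attain the minimum somewhere contribute to roots; other lines are dominated. Here the surviving (envelope) indices are i = 3, i = 2, i = 1, i = 0.
Intersections between consecutive envelope lines give the roots: for adjacent envelope indices i < j the intersection is x = (a_i − a_j) / (j − i). Reading off the sorted break points: {0, 7, 8}.
Verification: at each break x_0, at least two indices attain the minimum of min_i(a_i + i · x_0).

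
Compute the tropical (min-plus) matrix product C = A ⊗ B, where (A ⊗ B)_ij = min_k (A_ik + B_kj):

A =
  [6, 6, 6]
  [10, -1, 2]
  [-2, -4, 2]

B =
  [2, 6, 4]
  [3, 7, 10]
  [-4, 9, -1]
A ⊗ B =
  [2, 12, 5]
  [-2, 6, 1]
  [-2, 3, 1]

Apply the min-plus product entry-by-entry:
  C[0][0] = min over k of (A[0][0] + B[0][0] = 6 + 2 = 8, A[0][1] + B[1][0] = 6 + 3 = 9, A[0][2] + B[2][0] = 6 + -4 = 2) = 2 (attained at k = 2)
  C[0][1] = min over k of (A[0][0] + B[0][1] = 6 + 6 = 12, A[0][1] + B[1][1] = 6 + 7 = 13, A[0][2] + B[2][1] = 6 + 9 = 15) = 12 (attained at k = 0)
  C[0][2] = min over k of (A[0][0] + B[0][2] = 6 + 4 = 10, A[0][1] + B[1][2] = 6 + 10 = 16, A[0][2] + B[2][2] = 6 + -1 = 5) = 5 (attained at k = 2)
  C[1][0] = min over k of (A[1][0] + B[0][0] = 10 + 2 = 12, A[1][1] + B[1][0] = -1 + 3 = 2, A[1][2] + B[2][0] = 2 + -4 = -2) = -2 (attained at k = 2)
  C[1][1] = min over k of (A[1][0] + B[0][1] = 10 + 6 = 16, A[1][1] + B[1][1] = -1 + 7 = 6, A[1][2] + B[2][1] = 2 + 9 = 11) = 6 (attained at k = 1)
  C[1][2] = min over k of (A[1][0] + B[0][2] = 10 + 4 = 14, A[1][1] + B[1][2] = -1 + 10 = 9, A[1][2] + B[2][2] = 2 + -1 = 1) = 1 (attained at k = 2)
  C[2][0] = min over k of (A[2][0] + B[0][0] = -2 + 2 = 0, A[2][1] + B[1][0] = -4 + 3 = -1, A[2][2] + B[2][0] = 2 + -4 = -2) = -2 (attained at k = 2)
  C[2][1] = min over k of (A[2][0] + B[0][1] = -2 + 6 = 4, A[2][1] + B[1][1] = -4 + 7 = 3, A[2][2] + B[2][1] = 2 + 9 = 11) = 3 (attained at k = 1)
  C[2][2] = min over k of (A[2][0] + B[0][2] = -2 + 4 = 2, A[2][1] + B[1][2] = -4 + 10 = 6, A[2][2] + B[2][2] = 2 + -1 = 1) = 1 (attained at k = 2)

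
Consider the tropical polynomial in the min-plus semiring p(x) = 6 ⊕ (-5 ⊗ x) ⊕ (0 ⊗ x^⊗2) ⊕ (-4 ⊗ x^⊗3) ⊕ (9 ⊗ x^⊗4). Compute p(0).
p(0) = -5

A tropical monomial a ⊗ x^⊗i evaluates to a + i · x. Evaluating each term at x = 0:
  Term 0 contributes 6 + 0 · 0 = 6
  Term 1 contributes -5 + 1 · 0 = -5
  Term 2 contributes 0 + 2 · 0 = 0
  Term 3 contributes -4 + 3 · 0 = -4
  Term 4 contributes 9 + 4 · 0 = 9
p(0) = ⊕ of these = min[6, -5, 0, -4, 9] = -5.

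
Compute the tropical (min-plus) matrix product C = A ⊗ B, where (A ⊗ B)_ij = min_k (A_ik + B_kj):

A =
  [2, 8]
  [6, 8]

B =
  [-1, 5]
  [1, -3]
A ⊗ B =
  [1, 5]
  [5, 5]

Apply the min-plus product entry-by-entry:
  C[0][0] = min over k of (A[0][0] + B[0][0] = 2 + -1 = 1, A[0][1] + B[1][0] = 8 + 1 = 9) = 1 (attained at k = 0)
  C[0][1] = min over k of (A[0][0] + B[0][1] = 2 + 5 = 7, A[0][1] + B[1][1] = 8 + -3 = 5) = 5 (attained at k = 1)
  C[1][0] = min over k of (A[1][0] + B[0][0] = 6 + -1 = 5, A[1][1] + B[1][0] = 8 + 1 = 9) = 5 (attained at k = 0)
  C[1][1] = min over k of (A[1][0] + B[0][1] = 6 + 5 = 11, A[1][1] + B[1][1] = 8 + -3 = 5) = 5 (attained at k = 1)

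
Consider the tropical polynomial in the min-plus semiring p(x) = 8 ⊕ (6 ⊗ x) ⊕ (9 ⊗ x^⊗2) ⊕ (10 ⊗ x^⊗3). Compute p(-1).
p(-1) = 5

A tropical monomial a ⊗ x^⊗i evaluates to a + i · x. Evaluating each term at x = -1:
  Term 0 contributes 8 + 0 · -1 = 8
  Term 1 contributes 6 + 1 · -1 = 5
  Term 2 contributes 9 + 2 · -1 = 7
  Term 3 contributes 10 + 3 · -1 = 7
p(-1) = ⊕ of these = min[8, 5, 7, 7] = 5.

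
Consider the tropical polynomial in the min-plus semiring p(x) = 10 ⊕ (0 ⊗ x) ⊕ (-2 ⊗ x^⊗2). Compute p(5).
p(5) = 5

A tropical monomial a ⊗ x^⊗i evaluates to a + i · x. Evaluating each term at x = 5:
  Term 0 contributes 10 + 0 · 5 = 10
  Term 1 contributes 0 + 1 · 5 = 5
  Term 2 contributes -2 + 2 · 5 = 8
p(5) = ⊕ of these = min[10, 5, 8] = 5.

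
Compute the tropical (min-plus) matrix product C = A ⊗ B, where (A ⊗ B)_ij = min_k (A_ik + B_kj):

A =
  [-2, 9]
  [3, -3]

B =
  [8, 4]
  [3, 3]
A ⊗ B =
  [6, 2]
  [0, 0]

Apply the min-plus product entry-by-entry:
  C[0][0] = min over k of (A[0][0] + B[0][0] = -2 + 8 = 6, A[0][1] + B[1][0] = 9 + 3 = 12) = 6 (attained at k = 0)
  C[0][1] = min over k of (A[0][0] + B[0][1] = -2 + 4 = 2, A[0][1] + B[1][1] = 9 + 3 = 12) = 2 (attained at k = 0)
  C[1][0] = min over k of (A[1][0] + B[0][0] = 3 + 8 = 11, A[1][1] + B[1][0] = -3 + 3 = 0) = 0 (attained at k = 1)
  C[1][1] = min over k of (A[1][0] + B[0][1] = 3 + 4 = 7, A[1][1] + B[1][1] = -3 + 3 = 0) = 0 (attained at k = 1)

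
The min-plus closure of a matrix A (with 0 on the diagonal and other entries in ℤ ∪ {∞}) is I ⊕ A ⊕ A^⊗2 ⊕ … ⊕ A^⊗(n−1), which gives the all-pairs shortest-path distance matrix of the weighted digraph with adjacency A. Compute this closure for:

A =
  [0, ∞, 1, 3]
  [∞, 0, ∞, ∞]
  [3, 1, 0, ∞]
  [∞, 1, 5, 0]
Closure =
  [0, 2, 1, 3]
  [∞, 0, ∞, ∞]
  [3, 1, 0, 6]
  [8, 1, 5, 0]

This is the Floyd-Warshall all-pairs shortest-path computation. For each intermediate vertex k = 0, 1, …, 3, update dist[i][j] ← min(dist[i][j], dist[i][k] + dist[k][j]). The final matrix gives, for each (i, j), the minimum total weight of any directed path from i to j (possibly empty when i = j).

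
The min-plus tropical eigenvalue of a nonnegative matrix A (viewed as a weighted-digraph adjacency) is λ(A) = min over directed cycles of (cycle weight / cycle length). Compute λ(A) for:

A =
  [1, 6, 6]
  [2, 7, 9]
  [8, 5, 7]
λ(A) = 1

Enumerate directed cycles and compute their means (weight / length). Sample:
  cycle 0 → 0: weight = 1, length = 1, mean = 1/1 ≈ 1.000
  cycle 1 → 1: weight = 7, length = 1, mean = 7/1 ≈ 7.000
  cycle 2 → 2: weight = 7, length = 1, mean = 7/1 ≈ 7.000
  cycle 0 → 1 → 0: weight = 8, length = 2, mean = 8/2 ≈ 4.000
  cycle 0 → 2 → 0: weight = 14, length = 2, mean = 14/2 ≈ 7.000
  cycle 1 → 0 → 1: weight = 8, length = 2, mean = 8/2 ≈ 4.000
Minimum mean = 1.000, attained e.g. along the cycle 0 → 0 with weight 1 and length 1. So λ(A) = 1/1 = 1.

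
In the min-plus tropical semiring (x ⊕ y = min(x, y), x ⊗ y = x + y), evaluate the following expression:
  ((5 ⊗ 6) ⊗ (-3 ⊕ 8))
((5 ⊗ 6) ⊗ (-3 ⊕ 8)) = 8

Expand innermost to outermost. Recall ⊕ takes the minimum of its arguments and ⊗ takes their sum. Working out the expression ((5 ⊗ 6) ⊗ (-3 ⊕ 8)) gives 8.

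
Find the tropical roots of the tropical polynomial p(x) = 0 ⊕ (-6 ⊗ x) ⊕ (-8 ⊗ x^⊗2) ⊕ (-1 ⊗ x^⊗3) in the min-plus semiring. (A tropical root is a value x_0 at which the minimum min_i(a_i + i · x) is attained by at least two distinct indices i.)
Roots: {-7, 2, 6}

Each tropical root is a break point of the lower envelope of the lines y = a_i + i · x (there are 4 lines, with slopes 0, 1, ..., 3). Only the lines that attain the minimum somewhere contribute to roots; other lines are dominated. Here the surviving (envelope) indices are i = 3, i = 2, i = 1, i = 0.
Intersections between consecutive envelope lines give the roots: for adjacent envelope indices i < j the intersection is x = (a_i − a_j) / (j − i). Reading off the sorted break points: {-7, 2, 6}.
Verification: at each break x_0, at least two indices attain the minimum of min_i(a_i + i · x_0).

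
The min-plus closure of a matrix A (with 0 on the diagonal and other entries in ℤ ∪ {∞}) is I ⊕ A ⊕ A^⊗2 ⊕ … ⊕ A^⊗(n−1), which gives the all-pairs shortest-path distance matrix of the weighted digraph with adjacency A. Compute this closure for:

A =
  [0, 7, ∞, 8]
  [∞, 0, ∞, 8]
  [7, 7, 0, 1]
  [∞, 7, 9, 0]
Closure =
  [0, 7, 17, 8]
  [24, 0, 17, 8]
  [7, 7, 0, 1]
  [16, 7, 9, 0]

This is the Floyd-Warshall all-pairs shortest-path computation. For each intermediate vertex k = 0, 1, …, 3, update dist[i][j] ← min(dist[i][j], dist[i][k] + dist[k][j]). The final matrix gives, for each (i, j), the minimum total weight of any directed path from i to j (possibly empty when i = j).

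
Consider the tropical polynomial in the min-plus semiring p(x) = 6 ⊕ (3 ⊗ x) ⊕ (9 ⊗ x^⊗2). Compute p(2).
p(2) = 5

A tropical monomial a ⊗ x^⊗i evaluates to a + i · x. Evaluating each term at x = 2:
  Term 0 contributes 6 + 0 · 2 = 6
  Term 1 contributes 3 + 1 · 2 = 5
  Term 2 contributes 9 + 2 · 2 = 13
p(2) = ⊕ of these = min[6, 5, 13] = 5.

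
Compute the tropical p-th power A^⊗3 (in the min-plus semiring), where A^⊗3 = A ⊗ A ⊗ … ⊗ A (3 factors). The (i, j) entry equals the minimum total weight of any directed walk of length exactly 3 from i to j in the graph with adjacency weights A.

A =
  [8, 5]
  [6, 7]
A^⊗3 =
  [18, 16]
  [17, 18]

Each entry (A^⊗3)_ij equals the minimum over all length-3 walks i = v_0 → v_1 → … → v_3 = j of Σ_t A[v_t][v_{t+1}]. For example, for (i, j) = (0, 1) we minimise over 4 possible intermediate vertex sequences; the minimum is 16, attained along the walk 0 → 1 → 0 → 1.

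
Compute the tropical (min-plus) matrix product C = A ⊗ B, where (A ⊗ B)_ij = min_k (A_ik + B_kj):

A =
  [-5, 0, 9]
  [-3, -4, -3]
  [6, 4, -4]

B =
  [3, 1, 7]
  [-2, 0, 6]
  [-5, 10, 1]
A ⊗ B =
  [-2, -4, 2]
  [-8, -4, -2]
  [-9, 4, -3]

Apply the min-plus product entry-by-entry:
  C[0][0] = min over k of (A[0][0] + B[0][0] = -5 + 3 = -2, A[0][1] + B[1][0] = 0 + -2 = -2, A[0][2] + B[2][0] = 9 + -5 = 4) = -2 (attained at k = 0)
  C[0][1] = min over k of (A[0][0] + B[0][1] = -5 + 1 = -4, A[0][1] + B[1][1] = 0 + 0 = 0, A[0][2] + B[2][1] = 9 + 10 = 19) = -4 (attained at k = 0)
  C[0][2] = min over k of (A[0][0] + B[0][2] = -5 + 7 = 2, A[0][1] + B[1][2] = 0 + 6 = 6, A[0][2] + B[2][2] = 9 + 1 = 10) = 2 (attained at k = 0)
  C[1][0] = min over k of (A[1][0] + B[0][0] = -3 + 3 = 0, A[1][1] + B[1][0] = -4 + -2 = -6, A[1][2] + B[2][0] = -3 + -5 = -8) = -8 (attained at k = 2)
  C[1][1] = min over k of (A[1][0] + B[0][1] = -3 + 1 = -2, A[1][1] + B[1][1] = -4 + 0 = -4, A[1][2] + B[2][1] = -3 + 10 = 7) = -4 (attained at k = 1)
  C[1][2] = min over k of (A[1][0] + B[0][2] = -3 + 7 = 4, A[1][1] + B[1][2] = -4 + 6 = 2, A[1][2] + B[2][2] = -3 + 1 = -2) = -2 (attained at k = 2)
  C[2][0] = min over k of (A[2][0] + B[0][0] = 6 + 3 = 9, A[2][1] + B[1][0] = 4 + -2 = 2, A[2][2] + B[2][0] = -4 + -5 = -9) = -9 (attained at k = 2)
  C[2][1] = min over k of (A[2][0] + B[0][1] = 6 + 1 = 7, A[2][1] + B[1][1] = 4 + 0 = 4, A[2][2] + B[2][1] = -4 + 10 = 6) = 4 (attained at k = 1)
  C[2][2] = min over k of (A[2][0] + B[0][2] = 6 + 7 = 13, A[2][1] + B[1][2] = 4 + 6 = 10, A[2][2] + B[2][2] = -4 + 1 = -3) = -3 (attained at k = 2)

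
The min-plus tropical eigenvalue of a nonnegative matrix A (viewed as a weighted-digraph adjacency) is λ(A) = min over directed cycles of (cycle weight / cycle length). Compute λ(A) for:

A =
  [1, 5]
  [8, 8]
λ(A) = 1

Enumerate directed cycles and compute their means (weight / length). Sample:
  cycle 0 → 0: weight = 1, length = 1, mean = 1/1 ≈ 1.000
  cycle 1 → 1: weight = 8, length = 1, mean = 8/1 ≈ 8.000
  cycle 0 → 1 → 0: weight = 13, length = 2, mean = 13/2 ≈ 6.500
  cycle 1 → 0 → 1: weight = 13, length = 2, mean = 13/2 ≈ 6.500
Minimum mean = 1.000, attained e.g. along the cycle 0 → 0 with weight 1 and length 1. So λ(A) = 1/1 = 1.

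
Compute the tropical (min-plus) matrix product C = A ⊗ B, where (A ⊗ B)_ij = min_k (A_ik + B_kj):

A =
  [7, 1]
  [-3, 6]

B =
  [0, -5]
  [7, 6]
A ⊗ B =
  [7, 2]
  [-3, -8]

Apply the min-plus product entry-by-entry:
  C[0][0] = min over k of (A[0][0] + B[0][0] = 7 + 0 = 7, A[0][1] + B[1][0] = 1 + 7 = 8) = 7 (attained at k = 0)
  C[0][1] = min over k of (A[0][0] + B[0][1] = 7 + -5 = 2, A[0][1] + B[1][1] = 1 + 6 = 7) = 2 (attained at k = 0)
  C[1][0] = min over k of (A[1][0] + B[0][0] = -3 + 0 = -3, A[1][1] + B[1][0] = 6 + 7 = 13) = -3 (attained at k = 0)
  C[1][1] = min over k of (A[1][0] + B[0][1] = -3 + -5 = -8, A[1][1] + B[1][1] = 6 + 6 = 12) = -8 (attained at k = 0)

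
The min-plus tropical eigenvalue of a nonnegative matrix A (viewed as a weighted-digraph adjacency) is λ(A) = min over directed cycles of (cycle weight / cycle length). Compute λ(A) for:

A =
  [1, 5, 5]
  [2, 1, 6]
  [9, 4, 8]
λ(A) = 1

Enumerate directed cycles and compute their means (weight / length). Sample:
  cycle 0 → 0: weight = 1, length = 1, mean = 1/1 ≈ 1.000
  cycle 1 → 1: weight = 1, length = 1, mean = 1/1 ≈ 1.000
  cycle 2 → 2: weight = 8, length = 1, mean = 8/1 ≈ 8.000
  cycle 0 → 1 → 0: weight = 7, length = 2, mean = 7/2 ≈ 3.500
  cycle 0 → 2 → 0: weight = 14, length = 2, mean = 14/2 ≈ 7.000
  cycle 1 → 0 → 1: weight = 7, length = 2, mean = 7/2 ≈ 3.500
Minimum mean = 1.000, attained e.g. along the cycle 0 → 0 with weight 1 and length 1. So λ(A) = 1/1 = 1.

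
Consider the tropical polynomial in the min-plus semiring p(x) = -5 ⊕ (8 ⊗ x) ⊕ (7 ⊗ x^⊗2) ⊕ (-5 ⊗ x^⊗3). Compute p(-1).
p(-1) = -8

A tropical monomial a ⊗ x^⊗i evaluates to a + i · x. Evaluating each term at x = -1:
  Term 0 contributes -5 + 0 · -1 = -5
  Term 1 contributes 8 + 1 · -1 = 7
  Term 2 contributes 7 + 2 · -1 = 5
  Term 3 contributes -5 + 3 · -1 = -8
p(-1) = ⊕ of these = min[-5, 7, 5, -8] = -8.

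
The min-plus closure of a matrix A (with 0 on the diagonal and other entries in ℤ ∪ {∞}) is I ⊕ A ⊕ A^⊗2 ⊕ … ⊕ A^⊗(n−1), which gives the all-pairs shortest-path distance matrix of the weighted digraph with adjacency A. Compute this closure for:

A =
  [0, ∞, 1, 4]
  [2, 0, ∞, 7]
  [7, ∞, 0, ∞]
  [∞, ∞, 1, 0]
Closure =
  [0, ∞, 1, 4]
  [2, 0, 3, 6]
  [7, ∞, 0, 11]
  [8, ∞, 1, 0]

This is the Floyd-Warshall all-pairs shortest-path computation. For each intermediate vertex k = 0, 1, …, 3, update dist[i][j] ← min(dist[i][j], dist[i][k] + dist[k][j]). The final matrix gives, for each (i, j), the minimum total weight of any directed path from i to j (possibly empty when i = j).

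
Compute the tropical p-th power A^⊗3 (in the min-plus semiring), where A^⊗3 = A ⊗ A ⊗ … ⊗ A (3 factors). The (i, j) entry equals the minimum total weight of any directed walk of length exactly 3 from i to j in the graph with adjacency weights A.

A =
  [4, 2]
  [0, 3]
A^⊗3 =
  [5, 4]
  [2, 5]

Each entry (A^⊗3)_ij equals the minimum over all length-3 walks i = v_0 → v_1 → … → v_3 = j of Σ_t A[v_t][v_{t+1}]. For example, for (i, j) = (0, 1) we minimise over 4 possible intermediate vertex sequences; the minimum is 4, attained along the walk 0 → 1 → 0 → 1.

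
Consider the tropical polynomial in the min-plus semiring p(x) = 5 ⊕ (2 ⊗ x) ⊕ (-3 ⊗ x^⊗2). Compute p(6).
p(6) = 5

A tropical monomial a ⊗ x^⊗i evaluates to a + i · x. Evaluating each term at x = 6:
  Term 0 contributes 5 + 0 · 6 = 5
  Term 1 contributes 2 + 1 · 6 = 8
  Term 2 contributes -3 + 2 · 6 = 9
p(6) = ⊕ of these = min[5, 8, 9] = 5.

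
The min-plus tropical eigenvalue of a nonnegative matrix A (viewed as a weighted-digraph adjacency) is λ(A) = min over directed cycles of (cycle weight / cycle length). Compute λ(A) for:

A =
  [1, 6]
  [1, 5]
λ(A) = 1

Enumerate directed cycles and compute their means (weight / length). Sample:
  cycle 0 → 0: weight = 1, length = 1, mean = 1/1 ≈ 1.000
  cycle 1 → 1: weight = 5, length = 1, mean = 5/1 ≈ 5.000
  cycle 0 → 1 → 0: weight = 7, length = 2, mean = 7/2 ≈ 3.500
  cycle 1 → 0 → 1: weight = 7, length = 2, mean = 7/2 ≈ 3.500
Minimum mean = 1.000, attained e.g. along the cycle 0 → 0 with weight 1 and length 1. So λ(A) = 1/1 = 1.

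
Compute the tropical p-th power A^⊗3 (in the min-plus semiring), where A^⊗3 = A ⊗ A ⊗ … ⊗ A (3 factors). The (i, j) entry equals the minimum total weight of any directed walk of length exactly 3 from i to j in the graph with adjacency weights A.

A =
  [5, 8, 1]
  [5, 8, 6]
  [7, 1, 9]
A^⊗3 =
  [7, 7, 8]
  [12, 7, 11]
  [11, 8, 7]

Each entry (A^⊗3)_ij equals the minimum over all length-3 walks i = v_0 → v_1 → … → v_3 = j of Σ_t A[v_t][v_{t+1}]. For example, for (i, j) = (0, 2) we minimise over 9 possible intermediate vertex sequences; the minimum is 8, attained along the walk 0 → 2 → 1 → 2.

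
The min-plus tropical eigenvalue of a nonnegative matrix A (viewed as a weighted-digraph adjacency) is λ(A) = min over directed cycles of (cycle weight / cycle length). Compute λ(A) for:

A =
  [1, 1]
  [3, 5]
λ(A) = 1

Enumerate directed cycles and compute their means (weight / length). Sample:
  cycle 0 → 0: weight = 1, length = 1, mean = 1/1 ≈ 1.000
  cycle 1 → 1: weight = 5, length = 1, mean = 5/1 ≈ 5.000
  cycle 0 → 1 → 0: weight = 4, length = 2, mean = 4/2 ≈ 2.000
  cycle 1 → 0 → 1: weight = 4, length = 2, mean = 4/2 ≈ 2.000
Minimum mean = 1.000, attained e.g. along the cycle 0 → 0 with weight 1 and length 1. So λ(A) = 1/1 = 1.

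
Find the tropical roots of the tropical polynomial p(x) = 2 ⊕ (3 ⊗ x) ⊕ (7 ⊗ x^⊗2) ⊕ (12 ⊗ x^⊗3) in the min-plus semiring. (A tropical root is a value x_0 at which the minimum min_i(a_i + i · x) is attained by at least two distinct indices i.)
Roots: {-5, -4, -1}

Each tropical root is a break point of the lower envelope of the lines y = a_i + i · x (there are 4 lines, with slopes 0, 1, ..., 3). Only the lines that attain the minimum somewhere contribute to roots; other lines are dominated. Here the surviving (envelope) indices are i = 3, i = 2, i = 1, i = 0.
Intersections between consecutive envelope lines give the roots: for adjacent envelope indices i < j the intersection is x = (a_i − a_j) / (j − i). Reading off the sorted break points: {-5, -4, -1}.
Verification: at each break x_0, at least two indices attain the minimum of min_i(a_i + i · x_0).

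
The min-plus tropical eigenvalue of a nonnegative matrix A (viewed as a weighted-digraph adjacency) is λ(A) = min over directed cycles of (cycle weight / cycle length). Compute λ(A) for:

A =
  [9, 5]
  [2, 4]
λ(A) = 7/2

Enumerate directed cycles and compute their means (weight / length). Sample:
  cycle 0 → 0: weight = 9, length = 1, mean = 9/1 ≈ 9.000
  cycle 1 → 1: weight = 4, length = 1, mean = 4/1 ≈ 4.000
  cycle 0 → 1 → 0: weight = 7, length = 2, mean = 7/2 ≈ 3.500
  cycle 1 → 0 → 1: weight = 7, length = 2, mean = 7/2 ≈ 3.500
Minimum mean = 3.500, attained e.g. along the cycle 0 → 1 → 0 with weight 7 and length 2. So λ(A) = 7/2 = 7/2.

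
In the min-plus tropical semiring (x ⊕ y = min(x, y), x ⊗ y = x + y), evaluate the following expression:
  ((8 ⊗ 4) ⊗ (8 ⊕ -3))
((8 ⊗ 4) ⊗ (8 ⊕ -3)) = 9

Expand innermost to outermost. Recall ⊕ takes the minimum of its arguments and ⊗ takes their sum. Working out the expression ((8 ⊗ 4) ⊗ (8 ⊕ -3)) gives 9.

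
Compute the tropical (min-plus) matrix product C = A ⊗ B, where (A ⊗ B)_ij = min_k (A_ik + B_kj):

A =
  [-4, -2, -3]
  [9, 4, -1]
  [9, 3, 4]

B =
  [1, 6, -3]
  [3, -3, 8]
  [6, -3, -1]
A ⊗ B =
  [-3, -6, -7]
  [5, -4, -2]
  [6, 0, 3]

Apply the min-plus product entry-by-entry:
  C[0][0] = min over k of (A[0][0] + B[0][0] = -4 + 1 = -3, A[0][1] + B[1][0] = -2 + 3 = 1, A[0][2] + B[2][0] = -3 + 6 = 3) = -3 (attained at k = 0)
  C[0][1] = min over k of (A[0][0] + B[0][1] = -4 + 6 = 2, A[0][1] + B[1][1] = -2 + -3 = -5, A[0][2] + B[2][1] = -3 + -3 = -6) = -6 (attained at k = 2)
  C[0][2] = min over k of (A[0][0] + B[0][2] = -4 + -3 = -7, A[0][1] + B[1][2] = -2 + 8 = 6, A[0][2] + B[2][2] = -3 + -1 = -4) = -7 (attained at k = 0)
  C[1][0] = min over k of (A[1][0] + B[0][0] = 9 + 1 = 10, A[1][1] + B[1][0] = 4 + 3 = 7, A[1][2] + B[2][0] = -1 + 6 = 5) = 5 (attained at k = 2)
  C[1][1] = min over k of (A[1][0] + B[0][1] = 9 + 6 = 15, A[1][1] + B[1][1] = 4 + -3 = 1, A[1][2] + B[2][1] = -1 + -3 = -4) = -4 (attained at k = 2)
  C[1][2] = min over k of (A[1][0] + B[0][2] = 9 + -3 = 6, A[1][1] + B[1][2] = 4 + 8 = 12, A[1][2] + B[2][2] = -1 + -1 = -2) = -2 (attained at k = 2)
  C[2][0] = min over k of (A[2][0] + B[0][0] = 9 + 1 = 10, A[2][1] + B[1][0] = 3 + 3 = 6, A[2][2] + B[2][0] = 4 + 6 = 10) = 6 (attained at k = 1)
  C[2][1] = min over k of (A[2][0] + B[0][1] = 9 + 6 = 15, A[2][1] + B[1][1] = 3 + -3 = 0, A[2][2] + B[2][1] = 4 + -3 = 1) = 0 (attained at k = 1)
  C[2][2] = min over k of (A[2][0] + B[0][2] = 9 + -3 = 6, A[2][1] + B[1][2] = 3 + 8 = 11, A[2][2] + B[2][2] = 4 + -1 = 3) = 3 (attained at k = 2)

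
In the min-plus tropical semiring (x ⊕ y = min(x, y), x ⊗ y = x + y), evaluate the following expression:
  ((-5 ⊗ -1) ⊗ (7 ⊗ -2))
((-5 ⊗ -1) ⊗ (7 ⊗ -2)) = -1

Expand innermost to outermost. Recall ⊕ takes the minimum of its arguments and ⊗ takes their sum. Working out the expression ((-5 ⊗ -1) ⊗ (7 ⊗ -2)) gives -1.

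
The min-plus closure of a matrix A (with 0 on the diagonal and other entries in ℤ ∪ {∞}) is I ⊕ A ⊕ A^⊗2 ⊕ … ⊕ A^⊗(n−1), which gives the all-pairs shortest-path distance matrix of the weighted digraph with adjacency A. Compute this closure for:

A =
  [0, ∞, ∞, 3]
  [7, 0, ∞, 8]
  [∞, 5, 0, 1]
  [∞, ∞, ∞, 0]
Closure =
  [0, ∞, ∞, 3]
  [7, 0, ∞, 8]
  [12, 5, 0, 1]
  [∞, ∞, ∞, 0]

This is the Floyd-Warshall all-pairs shortest-path computation. For each intermediate vertex k = 0, 1, …, 3, update dist[i][j] ← min(dist[i][j], dist[i][k] + dist[k][j]). The final matrix gives, for each (i, j), the minimum total weight of any directed path from i to j (possibly empty when i = j).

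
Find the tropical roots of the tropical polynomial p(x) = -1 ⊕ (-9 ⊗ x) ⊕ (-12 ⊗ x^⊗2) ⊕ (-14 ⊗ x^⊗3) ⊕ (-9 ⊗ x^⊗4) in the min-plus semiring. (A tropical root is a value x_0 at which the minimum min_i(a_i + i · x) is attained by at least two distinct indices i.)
Roots: {-5, 2, 3, 8}

Each tropical root is a break point of the lower envelope of the lines y = a_i + i · x (there are 5 lines, with slopes 0, 1, ..., 4). Only the lines that attain the minimum somewhere contribute to roots; other lines are dominated. Here the surviving (envelope) indices are i = 4, i = 3, i = 2, i = 1, i = 0.
Intersections between consecutive envelope lines give the roots: for adjacent envelope indices i < j the intersection is x = (a_i − a_j) / (j − i). Reading off the sorted break points: {-5, 2, 3, 8}.
Verification: at each break x_0, at least two indices attain the minimum of min_i(a_i + i · x_0).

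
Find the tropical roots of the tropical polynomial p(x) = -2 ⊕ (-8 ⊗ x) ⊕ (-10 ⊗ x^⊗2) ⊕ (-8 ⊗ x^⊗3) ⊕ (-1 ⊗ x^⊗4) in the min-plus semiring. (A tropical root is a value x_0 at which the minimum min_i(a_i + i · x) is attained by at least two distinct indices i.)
Roots: {-7, -2, 2, 6}

Each tropical root is a break point of the lower envelope of the lines y = a_i + i · x (there are 5 lines, with slopes 0, 1, ..., 4). Only the lines that attain the minimum somewhere contribute to roots; other lines are dominated. Here the surviving (envelope) indices are i = 4, i = 3, i = 2, i = 1, i = 0.
Intersections between consecutive envelope lines give the roots: for adjacent envelope indices i < j the intersection is x = (a_i − a_j) / (j − i). Reading off the sorted break points: {-7, -2, 2, 6}.
Verification: at each break x_0, at least two indices attain the minimum of min_i(a_i + i · x_0).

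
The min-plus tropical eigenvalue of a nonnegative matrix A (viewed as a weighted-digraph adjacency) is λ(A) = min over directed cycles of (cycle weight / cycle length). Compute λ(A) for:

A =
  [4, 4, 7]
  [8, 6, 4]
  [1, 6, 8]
λ(A) = 3

Enumerate directed cycles and compute their means (weight / length). Sample:
  cycle 0 → 0: weight = 4, length = 1, mean = 4/1 ≈ 4.000
  cycle 1 → 1: weight = 6, length = 1, mean = 6/1 ≈ 6.000
  cycle 2 → 2: weight = 8, length = 1, mean = 8/1 ≈ 8.000
  cycle 0 → 1 → 0: weight = 12, length = 2, mean = 12/2 ≈ 6.000
  cycle 0 → 2 → 0: weight = 8, length = 2, mean = 8/2 ≈ 4.000
  cycle 1 → 0 → 1: weight = 12, length = 2, mean = 12/2 ≈ 6.000
Minimum mean = 3.000, attained e.g. along the cycle 0 → 1 → 2 → 0 with weight 9 and length 3. So λ(A) = 9/3 = 3.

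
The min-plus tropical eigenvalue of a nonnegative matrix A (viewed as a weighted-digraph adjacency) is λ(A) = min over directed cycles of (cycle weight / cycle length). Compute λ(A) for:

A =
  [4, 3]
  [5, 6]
λ(A) = 4

Enumerate directed cycles and compute their means (weight / length). Sample:
  cycle 0 → 0: weight = 4, length = 1, mean = 4/1 ≈ 4.000
  cycle 1 → 1: weight = 6, length = 1, mean = 6/1 ≈ 6.000
  cycle 0 → 1 → 0: weight = 8, length = 2, mean = 8/2 ≈ 4.000
  cycle 1 → 0 → 1: weight = 8, length = 2, mean = 8/2 ≈ 4.000
Minimum mean = 4.000, attained e.g. along the cycle 0 → 0 with weight 4 and length 1. So λ(A) = 4/1 = 4.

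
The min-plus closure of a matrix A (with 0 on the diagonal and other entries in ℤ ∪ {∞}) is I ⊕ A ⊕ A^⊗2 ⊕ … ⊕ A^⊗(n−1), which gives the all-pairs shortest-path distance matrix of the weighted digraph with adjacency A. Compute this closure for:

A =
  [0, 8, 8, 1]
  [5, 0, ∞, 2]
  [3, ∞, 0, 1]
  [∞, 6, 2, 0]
Closure =
  [0, 7, 3, 1]
  [5, 0, 4, 2]
  [3, 7, 0, 1]
  [5, 6, 2, 0]

This is the Floyd-Warshall all-pairs shortest-path computation. For each intermediate vertex k = 0, 1, …, 3, update dist[i][j] ← min(dist[i][j], dist[i][k] + dist[k][j]). The final matrix gives, for each (i, j), the minimum total weight of any directed path from i to j (possibly empty when i = j).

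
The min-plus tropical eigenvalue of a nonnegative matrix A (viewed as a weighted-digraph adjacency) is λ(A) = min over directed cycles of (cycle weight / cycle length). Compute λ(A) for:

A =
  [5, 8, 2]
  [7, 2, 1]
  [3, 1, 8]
λ(A) = 1

Enumerate directed cycles and compute their means (weight / length). Sample:
  cycle 0 → 0: weight = 5, length = 1, mean = 5/1 ≈ 5.000
  cycle 1 → 1: weight = 2, length = 1, mean = 2/1 ≈ 2.000
  cycle 2 → 2: weight = 8, length = 1, mean = 8/1 ≈ 8.000
  cycle 0 → 1 → 0: weight = 15, length = 2, mean = 15/2 ≈ 7.500
  cycle 0 → 2 → 0: weight = 5, length = 2, mean = 5/2 ≈ 2.500
  cycle 1 → 0 → 1: weight = 15, length = 2, mean = 15/2 ≈ 7.500
Minimum mean = 1.000, attained e.g. along the cycle 1 → 2 → 1 with weight 2 and length 2. So λ(A) = 2/2 = 1.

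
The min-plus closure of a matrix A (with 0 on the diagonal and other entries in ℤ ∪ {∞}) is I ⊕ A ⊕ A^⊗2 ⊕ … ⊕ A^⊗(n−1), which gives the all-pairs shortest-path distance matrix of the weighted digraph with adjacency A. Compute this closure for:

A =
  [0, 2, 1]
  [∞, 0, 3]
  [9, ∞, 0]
Closure =
  [0, 2, 1]
  [12, 0, 3]
  [9, 11, 0]

This is the Floyd-Warshall all-pairs shortest-path computation. For each intermediate vertex k = 0, 1, …, 2, update dist[i][j] ← min(dist[i][j], dist[i][k] + dist[k][j]). The final matrix gives, for each (i, j), the minimum total weight of any directed path from i to j (possibly empty when i = j).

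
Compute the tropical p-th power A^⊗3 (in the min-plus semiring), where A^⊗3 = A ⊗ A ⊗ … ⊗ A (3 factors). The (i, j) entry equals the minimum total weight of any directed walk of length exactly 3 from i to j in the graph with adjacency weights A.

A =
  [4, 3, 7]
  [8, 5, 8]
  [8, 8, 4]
A^⊗3 =
  [12, 11, 15]
  [16, 15, 16]
  [16, 15, 12]

Each entry (A^⊗3)_ij equals the minimum over all length-3 walks i = v_0 → v_1 → … → v_3 = j of Σ_t A[v_t][v_{t+1}]. For example, for (i, j) = (0, 2) we minimise over 9 possible intermediate vertex sequences; the minimum is 15, attained along the walk 0 → 0 → 0 → 2.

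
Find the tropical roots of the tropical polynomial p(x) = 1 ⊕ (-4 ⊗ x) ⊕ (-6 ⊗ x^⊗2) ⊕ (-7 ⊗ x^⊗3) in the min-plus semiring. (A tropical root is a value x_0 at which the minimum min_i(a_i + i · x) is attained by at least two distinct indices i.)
Roots: {1, 2, 5}

Each tropical root is a break point of the lower envelope of the lines y = a_i + i · x (there are 4 lines, with slopes 0, 1, ..., 3). Only the lines that attain the minimum somewhere contribute to roots; other lines are dominated. Here the surviving (envelope) indices are i = 3, i = 2, i = 1, i = 0.
Intersections between consecutive envelope lines give the roots: for adjacent envelope indices i < j the intersection is x = (a_i − a_j) / (j − i). Reading off the sorted break points: {1, 2, 5}.
Verification: at each break x_0, at least two indices attain the minimum of min_i(a_i + i · x_0).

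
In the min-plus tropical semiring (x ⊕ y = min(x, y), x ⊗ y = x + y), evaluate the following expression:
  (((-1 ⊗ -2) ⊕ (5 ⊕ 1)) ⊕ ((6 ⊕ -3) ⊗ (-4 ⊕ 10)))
(((-1 ⊗ -2) ⊕ (5 ⊕ 1)) ⊕ ((6 ⊕ -3) ⊗ (-4 ⊕ 10))) = -7

Expand innermost to outermost. Recall ⊕ takes the minimum of its arguments and ⊗ takes their sum. Working out the expression (((-1 ⊗ -2) ⊕ (5 ⊕ 1)) ⊕ ((6 ⊕ -3) ⊗ (-4 ⊕ 10))) gives -7.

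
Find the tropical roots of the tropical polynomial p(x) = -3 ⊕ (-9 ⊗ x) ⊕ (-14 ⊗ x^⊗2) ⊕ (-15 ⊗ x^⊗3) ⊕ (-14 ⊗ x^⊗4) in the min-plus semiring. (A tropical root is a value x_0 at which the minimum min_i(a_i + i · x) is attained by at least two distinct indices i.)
Roots: {-1, 1, 5, 6}

Each tropical root is a break point of the lower envelope of the lines y = a_i + i · x (there are 5 lines, with slopes 0, 1, ..., 4). Only the lines that attain the minimum somewhere contribute to roots; other lines are dominated. Here the surviving (envelope) indices are i = 4, i = 3, i = 2, i = 1, i = 0.
Intersections between consecutive envelope lines give the roots: for adjacent envelope indices i < j the intersection is x = (a_i − a_j) / (j − i). Reading off the sorted break points: {-1, 1, 5, 6}.
Verification: at each break x_0, at least two indices attain the minimum of min_i(a_i + i · x_0).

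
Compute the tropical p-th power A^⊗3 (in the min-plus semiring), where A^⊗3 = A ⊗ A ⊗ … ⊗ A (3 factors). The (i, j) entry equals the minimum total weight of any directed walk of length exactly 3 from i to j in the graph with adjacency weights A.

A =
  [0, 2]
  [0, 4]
A^⊗3 =
  [0, 2]
  [0, 2]

Each entry (A^⊗3)_ij equals the minimum over all length-3 walks i = v_0 → v_1 → … → v_3 = j of Σ_t A[v_t][v_{t+1}]. For example, for (i, j) = (0, 1) we minimise over 4 possible intermediate vertex sequences; the minimum is 2, attained along the walk 0 → 0 → 0 → 1.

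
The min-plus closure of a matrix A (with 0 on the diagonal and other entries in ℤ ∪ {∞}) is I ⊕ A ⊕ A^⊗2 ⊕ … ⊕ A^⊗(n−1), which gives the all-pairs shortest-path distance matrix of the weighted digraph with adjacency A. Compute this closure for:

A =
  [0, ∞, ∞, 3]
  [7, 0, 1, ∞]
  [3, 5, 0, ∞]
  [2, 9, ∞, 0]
Closure =
  [0, 12, 13, 3]
  [4, 0, 1, 7]
  [3, 5, 0, 6]
  [2, 9, 10, 0]

This is the Floyd-Warshall all-pairs shortest-path computation. For each intermediate vertex k = 0, 1, …, 3, update dist[i][j] ← min(dist[i][j], dist[i][k] + dist[k][j]). The final matrix gives, for each (i, j), the minimum total weight of any directed path from i to j (possibly empty when i = j).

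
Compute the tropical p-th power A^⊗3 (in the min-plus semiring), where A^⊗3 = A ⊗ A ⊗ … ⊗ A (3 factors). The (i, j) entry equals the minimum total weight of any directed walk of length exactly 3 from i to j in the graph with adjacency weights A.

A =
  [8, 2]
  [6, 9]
A^⊗3 =
  [16, 10]
  [14, 16]

Each entry (A^⊗3)_ij equals the minimum over all length-3 walks i = v_0 → v_1 → … → v_3 = j of Σ_t A[v_t][v_{t+1}]. For example, for (i, j) = (0, 1) we minimise over 4 possible intermediate vertex sequences; the minimum is 10, attained along the walk 0 → 1 → 0 → 1.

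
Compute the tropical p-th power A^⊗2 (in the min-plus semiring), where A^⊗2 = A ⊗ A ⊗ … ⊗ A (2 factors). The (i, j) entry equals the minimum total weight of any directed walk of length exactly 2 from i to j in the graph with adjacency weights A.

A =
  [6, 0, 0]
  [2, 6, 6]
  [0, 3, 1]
A^⊗2 =
  [0, 3, 1]
  [6, 2, 2]
  [1, 0, 0]

Each entry (A^⊗2)_ij equals the minimum over all length-2 walks i = v_0 → v_1 → … → v_2 = j of Σ_t A[v_t][v_{t+1}]. For example, for (i, j) = (0, 2) we minimise over 3 possible intermediate vertex sequences; the minimum is 1, attained along the walk 0 → 2 → 2.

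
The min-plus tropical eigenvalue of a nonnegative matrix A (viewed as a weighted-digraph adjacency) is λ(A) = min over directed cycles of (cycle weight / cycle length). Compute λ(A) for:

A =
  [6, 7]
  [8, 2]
λ(A) = 2

Enumerate directed cycles and compute their means (weight / length). Sample:
  cycle 0 → 0: weight = 6, length = 1, mean = 6/1 ≈ 6.000
  cycle 1 → 1: weight = 2, length = 1, mean = 2/1 ≈ 2.000
  cycle 0 → 1 → 0: weight = 15, length = 2, mean = 15/2 ≈ 7.500
  cycle 1 → 0 → 1: weight = 15, length = 2, mean = 15/2 ≈ 7.500
Minimum mean = 2.000, attained e.g. along the cycle 1 → 1 with weight 2 and length 1. So λ(A) = 2/1 = 2.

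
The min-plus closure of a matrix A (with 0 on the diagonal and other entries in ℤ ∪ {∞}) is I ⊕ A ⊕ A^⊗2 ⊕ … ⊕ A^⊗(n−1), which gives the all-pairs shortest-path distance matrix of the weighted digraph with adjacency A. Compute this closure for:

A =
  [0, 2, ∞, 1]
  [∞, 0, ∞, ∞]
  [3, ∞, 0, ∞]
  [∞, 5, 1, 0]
Closure =
  [0, 2, 2, 1]
  [∞, 0, ∞, ∞]
  [3, 5, 0, 4]
  [4, 5, 1, 0]

This is the Floyd-Warshall all-pairs shortest-path computation. For each intermediate vertex k = 0, 1, …, 3, update dist[i][j] ← min(dist[i][j], dist[i][k] + dist[k][j]). The final matrix gives, for each (i, j), the minimum total weight of any directed path from i to j (possibly empty when i = j).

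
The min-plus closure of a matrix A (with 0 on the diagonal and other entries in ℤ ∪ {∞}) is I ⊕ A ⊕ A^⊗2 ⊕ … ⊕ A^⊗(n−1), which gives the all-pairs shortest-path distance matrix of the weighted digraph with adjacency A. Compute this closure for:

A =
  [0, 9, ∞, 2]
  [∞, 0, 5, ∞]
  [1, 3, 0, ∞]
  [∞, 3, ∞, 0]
Closure =
  [0, 5, 10, 2]
  [6, 0, 5, 8]
  [1, 3, 0, 3]
  [9, 3, 8, 0]

This is the Floyd-Warshall all-pairs shortest-path computation. For each intermediate vertex k = 0, 1, …, 3, update dist[i][j] ← min(dist[i][j], dist[i][k] + dist[k][j]). The final matrix gives, for each (i, j), the minimum total weight of any directed path from i to j (possibly empty when i = j).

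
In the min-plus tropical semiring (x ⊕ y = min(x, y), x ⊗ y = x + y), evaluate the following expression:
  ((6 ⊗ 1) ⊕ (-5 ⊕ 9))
((6 ⊗ 1) ⊕ (-5 ⊕ 9)) = -5

Expand innermost to outermost. Recall ⊕ takes the minimum of its arguments and ⊗ takes their sum. Working out the expression ((6 ⊗ 1) ⊕ (-5 ⊕ 9)) gives -5.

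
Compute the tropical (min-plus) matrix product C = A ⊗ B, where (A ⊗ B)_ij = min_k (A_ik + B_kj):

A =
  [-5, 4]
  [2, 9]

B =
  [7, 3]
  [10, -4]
A ⊗ B =
  [2, -2]
  [9, 5]

Apply the min-plus product entry-by-entry:
  C[0][0] = min over k of (A[0][0] + B[0][0] = -5 + 7 = 2, A[0][1] + B[1][0] = 4 + 10 = 14) = 2 (attained at k = 0)
  C[0][1] = min over k of (A[0][0] + B[0][1] = -5 + 3 = -2, A[0][1] + B[1][1] = 4 + -4 = 0) = -2 (attained at k = 0)
  C[1][0] = min over k of (A[1][0] + B[0][0] = 2 + 7 = 9, A[1][1] + B[1][0] = 9 + 10 = 19) = 9 (attained at k = 0)
  C[1][1] = min over k of (A[1][0] + B[0][1] = 2 + 3 = 5, A[1][1] + B[1][1] = 9 + -4 = 5) = 5 (attained at k = 0)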